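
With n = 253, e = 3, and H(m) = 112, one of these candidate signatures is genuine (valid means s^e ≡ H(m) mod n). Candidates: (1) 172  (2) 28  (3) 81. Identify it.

1

Candidate 1: Squares mod 253: 172^1≡172, 172^2≡236; 3 = 2 + 1, so 172^3 ≡ 236·172 ≡ 112 (mod 253)
  → matches H(m) = 112
Candidate 2: Squares mod 253: 28^1≡28, 28^2≡25; 3 = 2 + 1, so 28^3 ≡ 25·28 ≡ 194 (mod 253)
Candidate 3: Squares mod 253: 81^1≡81, 81^2≡236; 3 = 2 + 1, so 81^3 ≡ 236·81 ≡ 141 (mod 253)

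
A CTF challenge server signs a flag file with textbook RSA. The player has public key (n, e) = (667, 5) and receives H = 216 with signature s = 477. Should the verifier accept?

reject

s^2 ≡ 477^2 = 227529 ≡ 82
s^4 ≡ 82^2 = 6724 ≡ 54
5 = 4 + 1, so s^5 ≡ 54·477 ≡ 412 (mod 667)
The recovered value 412 does not match the digest 216.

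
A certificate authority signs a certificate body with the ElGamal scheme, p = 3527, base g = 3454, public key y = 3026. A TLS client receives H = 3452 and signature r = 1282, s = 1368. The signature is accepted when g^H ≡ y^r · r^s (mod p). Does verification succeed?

passes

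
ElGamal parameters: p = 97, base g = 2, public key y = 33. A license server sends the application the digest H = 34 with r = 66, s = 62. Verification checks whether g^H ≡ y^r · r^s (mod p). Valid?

no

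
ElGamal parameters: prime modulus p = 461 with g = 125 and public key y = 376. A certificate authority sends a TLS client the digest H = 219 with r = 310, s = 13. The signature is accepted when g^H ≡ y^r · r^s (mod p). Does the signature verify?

Left side g^H mod p:
125^2 = 15625 ≡ 412
125^4 ≡ 412^2 = 169744 ≡ 96
125^8 ≡ 96^2 = 9216 ≡ 457
125^16 ≡ 457^2 = 208849 ≡ 16
125^32 ≡ 16^2 = 256
125^64 ≡ 256^2 = 65536 ≡ 74
125^128 ≡ 74^2 = 5476 ≡ 405
219 = 128 + 64 + 16 + 8 + 2 + 1, so 125^219 ≡ 405·74·16·457·412·125 ≡ 289 (mod 461)
Right side y^r · r^s mod p:
376^2 = 141376 ≡ 310
376^4 ≡ 310^2 = 96100 ≡ 212
376^8 ≡ 212^2 = 44944 ≡ 227
376^16 ≡ 227^2 = 51529 ≡ 358
376^32 ≡ 358^2 = 128164 ≡ 6
376^64 ≡ 6^2 = 36
376^128 ≡ 36^2 = 1296 ≡ 374
376^256 ≡ 374^2 = 139876 ≡ 193
310 = 256 + 32 + 16 + 4 + 2, so 376^310 ≡ 193·6·358·212·310 ≡ 441 (mod 461)
310^2 = 96100 ≡ 212
310^4 ≡ 212^2 = 44944 ≡ 227
310^8 ≡ 227^2 = 51529 ≡ 358
13 = 8 + 4 + 1, so 310^13 ≡ 358·227·310 ≡ 193 (mod 461)
441·193 = 85113 ≡ 289 (mod 461)
289 ≡ 289 (mod 461), so the signature is genuine.

verifies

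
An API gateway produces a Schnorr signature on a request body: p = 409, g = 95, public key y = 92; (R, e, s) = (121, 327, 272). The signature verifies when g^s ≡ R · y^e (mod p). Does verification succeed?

g^s mod p:
95^2 = 9025 ≡ 27
95^4 ≡ 27^2 = 729 ≡ 320
95^8 ≡ 320^2 = 102400 ≡ 150
95^16 ≡ 150^2 = 22500 ≡ 5
95^32 ≡ 5^2 = 25
95^64 ≡ 25^2 = 625 ≡ 216
95^128 ≡ 216^2 = 46656 ≡ 30
95^256 ≡ 30^2 = 900 ≡ 82
272 = 256 + 16, so 95^272 ≡ 82·5 ≡ 1 (mod 409)
R · y^e mod p:
92^2 = 8464 ≡ 284
92^4 ≡ 284^2 = 80656 ≡ 83
92^8 ≡ 83^2 = 6889 ≡ 345
92^16 ≡ 345^2 = 119025 ≡ 6
92^32 ≡ 6^2 = 36
92^64 ≡ 36^2 = 1296 ≡ 69
92^128 ≡ 69^2 = 4761 ≡ 262
92^256 ≡ 262^2 = 68644 ≡ 341
327 = 256 + 64 + 4 + 2 + 1, so 92^327 ≡ 341·69·83·284·92 ≡ 401 (mod 409)
121·401 = 48521 ≡ 259 (mod 409)
1 ≠ 259; the check fails.

fails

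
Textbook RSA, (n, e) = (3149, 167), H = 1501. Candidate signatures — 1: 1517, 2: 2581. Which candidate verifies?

Candidate 1: 1517^2 = 2301289 ≡ 2519; 1517^4 ≡ 2519^2 = 6345361 ≡ 126; 1517^8 ≡ 126^2 = 15876 ≡ 131; 1517^16 ≡ 131^2 = 17161 ≡ 1416; 1517^32 ≡ 1416^2 = 2005056 ≡ 2292; 1517^64 ≡ 2292^2 = 5253264 ≡ 732; 1517^128 ≡ 732^2 = 535824 ≡ 494; 167 = 128 + 32 + 4 + 2 + 1, so 1517^167 ≡ 494·2292·126·2519·1517 ≡ 1501 (mod 3149)
  → matches H = 1501
Candidate 2: 2581^2 = 6661561 ≡ 1426; 2581^4 ≡ 1426^2 = 2033476 ≡ 2371; 2581^8 ≡ 2371^2 = 5621641 ≡ 676; 2581^16 ≡ 676^2 = 456976 ≡ 371; 2581^32 ≡ 371^2 = 137641 ≡ 2234; 2581^64 ≡ 2234^2 = 4990756 ≡ 2740; 2581^128 ≡ 2740^2 = 7507600 ≡ 384; 167 = 128 + 32 + 4 + 2 + 1, so 2581^167 ≡ 384·2234·2371·1426·2581 ≡ 2766 (mod 3149)

1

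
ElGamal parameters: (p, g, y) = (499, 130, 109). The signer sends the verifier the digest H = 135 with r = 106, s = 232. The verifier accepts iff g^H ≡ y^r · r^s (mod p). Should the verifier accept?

Left side g^H mod p:
Squares mod 499: 130^1≡130, 130^2≡433, 130^4≡364, 130^8≡261, 130^16≡257, 130^32≡181, 130^64≡326, 130^128≡488
135 = 128 + 4 + 2 + 1, so 130^135 ≡ 488·364·433·130 ≡ 166 (mod 499)
Right side y^r · r^s mod p:
Squares mod 499: 109^1≡109, 109^2≡404, 109^4≡43, 109^8≡352, 109^16≡152, 109^32≡150, 109^64≡45
106 = 64 + 32 + 8 + 2, so 109^106 ≡ 45·150·352·404 ≡ 155 (mod 499)
Squares mod 499: 106^1≡106, 106^2≡258, 106^4≡197, 106^8≡386, 106^16≡294, 106^32≡109, 106^64≡404, 106^128≡43
232 = 128 + 64 + 32 + 8, so 106^232 ≡ 43·404·109·386 ≡ 276 (mod 499)
155·276 = 42780 ≡ 365 (mod 499)
166 ≠ 365, so verification fails.

reject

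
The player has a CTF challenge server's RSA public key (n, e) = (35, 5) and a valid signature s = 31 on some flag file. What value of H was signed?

26

Squares mod 35: s^1≡31, s^2≡16, s^4≡11
5 = 4 + 1, so s^5 ≡ 11·31 ≡ 26 (mod 35)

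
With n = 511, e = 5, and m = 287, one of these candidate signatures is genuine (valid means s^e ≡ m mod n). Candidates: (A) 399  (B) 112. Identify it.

B

Candidate A: Squares mod 511: 399^1≡399, 399^2≡280, 399^4≡217; 5 = 4 + 1, so 399^5 ≡ 217·399 ≡ 224 (mod 511)
Candidate B: Squares mod 511: 112^1≡112, 112^2≡280, 112^4≡217; 5 = 4 + 1, so 112^5 ≡ 217·112 ≡ 287 (mod 511)
  → matches m = 287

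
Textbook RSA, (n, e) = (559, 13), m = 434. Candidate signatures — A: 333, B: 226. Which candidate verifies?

Candidate A: 333^13 mod 559 = 125
Candidate B: 226^13 mod 559 = 434
  → matches m = 434

B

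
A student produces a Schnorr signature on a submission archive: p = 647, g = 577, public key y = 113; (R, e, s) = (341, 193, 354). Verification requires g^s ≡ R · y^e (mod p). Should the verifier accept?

reject

g^s mod p:
577^2 = 332929 ≡ 371
577^4 ≡ 371^2 = 137641 ≡ 477
577^8 ≡ 477^2 = 227529 ≡ 432
577^16 ≡ 432^2 = 186624 ≡ 288
577^32 ≡ 288^2 = 82944 ≡ 128
577^64 ≡ 128^2 = 16384 ≡ 209
577^128 ≡ 209^2 = 43681 ≡ 332
577^256 ≡ 332^2 = 110224 ≡ 234
354 = 256 + 64 + 32 + 2, so 577^354 ≡ 234·209·128·371 ≡ 220 (mod 647)
R · y^e mod p:
113^2 = 12769 ≡ 476
113^4 ≡ 476^2 = 226576 ≡ 126
113^8 ≡ 126^2 = 15876 ≡ 348
113^16 ≡ 348^2 = 121104 ≡ 115
113^32 ≡ 115^2 = 13225 ≡ 285
113^64 ≡ 285^2 = 81225 ≡ 350
113^128 ≡ 350^2 = 122500 ≡ 217
193 = 128 + 64 + 1, so 113^193 ≡ 217·350·113 ≡ 542 (mod 647)
341·542 = 184822 ≡ 427 (mod 647)
220 ≠ 427; the check fails.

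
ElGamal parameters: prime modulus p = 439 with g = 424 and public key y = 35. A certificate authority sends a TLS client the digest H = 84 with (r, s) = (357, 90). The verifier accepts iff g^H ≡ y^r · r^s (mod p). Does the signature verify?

does not verify

Left side g^H mod p:
424^2 = 179776 ≡ 225
424^4 ≡ 225^2 = 50625 ≡ 140
424^8 ≡ 140^2 = 19600 ≡ 284
424^16 ≡ 284^2 = 80656 ≡ 319
424^32 ≡ 319^2 = 101761 ≡ 352
424^64 ≡ 352^2 = 123904 ≡ 106
84 = 64 + 16 + 4, so 424^84 ≡ 106·319·140 ≡ 223 (mod 439)
Right side y^r · r^s mod p:
35^2 = 1225 ≡ 347
35^4 ≡ 347^2 = 120409 ≡ 123
35^8 ≡ 123^2 = 15129 ≡ 203
35^16 ≡ 203^2 = 41209 ≡ 382
35^32 ≡ 382^2 = 145924 ≡ 176
35^64 ≡ 176^2 = 30976 ≡ 246
35^128 ≡ 246^2 = 60516 ≡ 373
35^256 ≡ 373^2 = 139129 ≡ 405
357 = 256 + 64 + 32 + 4 + 1, so 35^357 ≡ 405·246·176·123·35 ≡ 343 (mod 439)
357^2 = 127449 ≡ 139
357^4 ≡ 139^2 = 19321 ≡ 5
357^8 ≡ 5^2 = 25
357^16 ≡ 25^2 = 625 ≡ 186
357^32 ≡ 186^2 = 34596 ≡ 354
357^64 ≡ 354^2 = 125316 ≡ 201
90 = 64 + 16 + 8 + 2, so 357^90 ≡ 201·186·25·139 ≡ 7 (mod 439)
343·7 = 2401 ≡ 206 (mod 439)
223 ≠ 206, so verification fails.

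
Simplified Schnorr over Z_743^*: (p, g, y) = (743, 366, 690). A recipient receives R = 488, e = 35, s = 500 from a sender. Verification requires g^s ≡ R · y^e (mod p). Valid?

yes

g^s mod p:
Squares mod 743: 366^1≡366, 366^2≡216, 366^4≡590, 366^8≡376, 366^16≡206, 366^32≡85, 366^64≡538, 366^128≡417, 366^256≡27
500 = 256 + 128 + 64 + 32 + 16 + 4, so 366^500 ≡ 27·417·538·85·206·590 ≡ 436 (mod 743)
R · y^e mod p:
Squares mod 743: 690^1≡690, 690^2≡580, 690^4≡564, 690^8≡92, 690^16≡291, 690^32≡722
35 = 32 + 2 + 1, so 690^35 ≡ 722·580·690 ≡ 616 (mod 743)
488·616 = 300608 ≡ 436 (mod 743)
436 ≡ 436 (mod 743); signature holds.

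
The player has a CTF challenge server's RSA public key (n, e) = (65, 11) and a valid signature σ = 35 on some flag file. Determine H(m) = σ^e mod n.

Squares mod 65: σ^1≡35, σ^2≡55, σ^4≡35, σ^8≡55
11 = 8 + 2 + 1, so σ^11 ≡ 55·55·35 ≡ 55 (mod 65)

55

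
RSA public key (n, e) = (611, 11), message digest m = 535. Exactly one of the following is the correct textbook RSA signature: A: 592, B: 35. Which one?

A

Candidate A: 592^2 = 350464 ≡ 361; 592^4 ≡ 361^2 = 130321 ≡ 178; 592^8 ≡ 178^2 = 31684 ≡ 523; 11 = 8 + 2 + 1, so 592^11 ≡ 523·361·592 ≡ 535 (mod 611)
  → matches m = 535
Candidate B: 35^2 = 1225 ≡ 3; 35^4 ≡ 3^2 = 9; 35^8 ≡ 9^2 = 81; 11 = 8 + 2 + 1, so 35^11 ≡ 81·3·35 ≡ 562 (mod 611)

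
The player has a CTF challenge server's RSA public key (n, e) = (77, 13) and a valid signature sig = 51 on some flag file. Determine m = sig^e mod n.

2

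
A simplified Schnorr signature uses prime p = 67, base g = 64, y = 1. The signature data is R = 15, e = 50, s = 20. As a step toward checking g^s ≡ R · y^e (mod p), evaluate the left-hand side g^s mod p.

64^2 = 4096 ≡ 9
64^4 ≡ 9^2 = 81 ≡ 14
64^8 ≡ 14^2 = 196 ≡ 62
64^16 ≡ 62^2 = 3844 ≡ 25
20 = 16 + 4, so 64^20 ≡ 25·14 ≡ 15 (mod 67)

15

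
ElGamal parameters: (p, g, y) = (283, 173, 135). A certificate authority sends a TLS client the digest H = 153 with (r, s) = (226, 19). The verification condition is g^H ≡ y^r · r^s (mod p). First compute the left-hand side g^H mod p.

197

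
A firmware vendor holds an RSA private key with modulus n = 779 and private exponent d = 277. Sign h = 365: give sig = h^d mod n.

139

h^2 ≡ 365^2 = 133225 ≡ 16
h^4 ≡ 16^2 = 256
h^8 ≡ 256^2 = 65536 ≡ 100
h^16 ≡ 100^2 = 10000 ≡ 652
h^32 ≡ 652^2 = 425104 ≡ 549
h^64 ≡ 549^2 = 301401 ≡ 707
h^128 ≡ 707^2 = 499849 ≡ 510
h^256 ≡ 510^2 = 260100 ≡ 693
277 = 256 + 16 + 4 + 1, so h^277 ≡ 693·652·256·365 ≡ 139 (mod 779)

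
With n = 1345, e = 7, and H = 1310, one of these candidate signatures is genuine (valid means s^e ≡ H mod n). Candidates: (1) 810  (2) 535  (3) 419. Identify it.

2

Candidate 1: Squares mod 1345: 810^1≡810, 810^2≡1085, 810^4≡350; 7 = 4 + 2 + 1, so 810^7 ≡ 350·1085·810 ≡ 35 (mod 1345)
Candidate 2: Squares mod 1345: 535^1≡535, 535^2≡1085, 535^4≡350; 7 = 4 + 2 + 1, so 535^7 ≡ 350·1085·535 ≡ 1310 (mod 1345)
  → matches H = 1310
Candidate 3: Squares mod 1345: 419^1≡419, 419^2≡711, 419^4≡1146; 7 = 4 + 2 + 1, so 419^7 ≡ 1146·711·419 ≡ 1019 (mod 1345)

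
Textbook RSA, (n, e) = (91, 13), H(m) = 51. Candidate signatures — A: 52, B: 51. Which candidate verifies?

B

Candidate A: 52^2 = 2704 ≡ 65; 52^4 ≡ 65^2 = 4225 ≡ 39; 52^8 ≡ 39^2 = 1521 ≡ 65; 13 = 8 + 4 + 1, so 52^13 ≡ 65·39·52 ≡ 52 (mod 91)
Candidate B: 51^2 = 2601 ≡ 53; 51^4 ≡ 53^2 = 2809 ≡ 79; 51^8 ≡ 79^2 = 6241 ≡ 53; 13 = 8 + 4 + 1, so 51^13 ≡ 53·79·51 ≡ 51 (mod 91)
  → matches H(m) = 51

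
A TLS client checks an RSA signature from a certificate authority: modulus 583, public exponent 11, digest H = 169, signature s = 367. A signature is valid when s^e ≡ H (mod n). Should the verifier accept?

accept

s^11 mod 583 = 169
169 = H, so the signature checks out.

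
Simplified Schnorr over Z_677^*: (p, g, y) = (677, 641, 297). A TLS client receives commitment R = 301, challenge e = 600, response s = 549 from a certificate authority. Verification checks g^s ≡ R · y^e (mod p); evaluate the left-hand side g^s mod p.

641^2 = 410881 ≡ 619
641^4 ≡ 619^2 = 383161 ≡ 656
641^8 ≡ 656^2 = 430336 ≡ 441
641^16 ≡ 441^2 = 194481 ≡ 182
641^32 ≡ 182^2 = 33124 ≡ 628
641^64 ≡ 628^2 = 394384 ≡ 370
641^128 ≡ 370^2 = 136900 ≡ 146
641^256 ≡ 146^2 = 21316 ≡ 329
641^512 ≡ 329^2 = 108241 ≡ 598
549 = 512 + 32 + 4 + 1, so 641^549 ≡ 598·628·656·641 ≡ 482 (mod 677)

482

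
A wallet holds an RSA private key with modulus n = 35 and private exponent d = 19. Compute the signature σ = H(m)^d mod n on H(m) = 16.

16

(H(m))^2 ≡ 16^2 = 256 ≡ 11
(H(m))^4 ≡ 11^2 = 121 ≡ 16
(H(m))^8 ≡ 16^2 = 256 ≡ 11
(H(m))^16 ≡ 11^2 = 121 ≡ 16
19 = 16 + 2 + 1, so (H(m))^19 ≡ 16·11·16 ≡ 16 (mod 35)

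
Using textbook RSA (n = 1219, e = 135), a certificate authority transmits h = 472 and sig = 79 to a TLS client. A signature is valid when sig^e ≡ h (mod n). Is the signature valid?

sig^2 ≡ 79^2 = 6241 ≡ 146
sig^4 ≡ 146^2 = 21316 ≡ 593
sig^8 ≡ 593^2 = 351649 ≡ 577
sig^16 ≡ 577^2 = 332929 ≡ 142
sig^32 ≡ 142^2 = 20164 ≡ 660
sig^64 ≡ 660^2 = 435600 ≡ 417
sig^128 ≡ 417^2 = 173889 ≡ 791
135 = 128 + 4 + 2 + 1, so sig^135 ≡ 791·593·146·79 ≡ 747 (mod 1219)
747 ≠ 472, so verification fails.

invalid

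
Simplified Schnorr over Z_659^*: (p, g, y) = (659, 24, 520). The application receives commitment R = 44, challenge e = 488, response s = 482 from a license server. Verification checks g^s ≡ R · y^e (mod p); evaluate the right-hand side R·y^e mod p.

541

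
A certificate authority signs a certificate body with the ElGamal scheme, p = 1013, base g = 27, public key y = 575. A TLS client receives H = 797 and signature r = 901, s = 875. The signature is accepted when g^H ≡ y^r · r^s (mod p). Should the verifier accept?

reject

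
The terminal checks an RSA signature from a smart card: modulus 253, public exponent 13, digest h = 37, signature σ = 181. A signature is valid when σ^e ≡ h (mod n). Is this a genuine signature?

σ^2 ≡ 181^2 = 32761 ≡ 124
σ^4 ≡ 124^2 = 15376 ≡ 196
σ^8 ≡ 196^2 = 38416 ≡ 213
13 = 8 + 4 + 1, so σ^13 ≡ 213·196·181 ≡ 37 (mod 253)
σ^13 mod 253 = 37 matches h.

genuine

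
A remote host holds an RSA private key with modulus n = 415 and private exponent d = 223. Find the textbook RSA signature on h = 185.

Squares mod 415: h^1≡185, h^2≡195, h^4≡260, h^8≡370, h^16≡365, h^32≡10, h^64≡100, h^128≡40
223 = 128 + 64 + 16 + 8 + 4 + 2 + 1, so h^223 ≡ 40·100·365·370·260·195·185 ≡ 205 (mod 415)

205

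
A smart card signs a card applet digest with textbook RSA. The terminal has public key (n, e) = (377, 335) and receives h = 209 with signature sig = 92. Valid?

yes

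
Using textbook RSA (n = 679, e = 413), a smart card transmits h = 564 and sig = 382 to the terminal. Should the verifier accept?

reject

sig^2 ≡ 382^2 = 145924 ≡ 618
sig^4 ≡ 618^2 = 381924 ≡ 326
sig^8 ≡ 326^2 = 106276 ≡ 352
sig^16 ≡ 352^2 = 123904 ≡ 326
sig^32 ≡ 326^2 = 106276 ≡ 352
sig^64 ≡ 352^2 = 123904 ≡ 326
sig^128 ≡ 326^2 = 106276 ≡ 352
sig^256 ≡ 352^2 = 123904 ≡ 326
413 = 256 + 128 + 16 + 8 + 4 + 1, so sig^413 ≡ 326·352·326·352·326·382 ≡ 275 (mod 679)
275 ≠ 564, so verification fails.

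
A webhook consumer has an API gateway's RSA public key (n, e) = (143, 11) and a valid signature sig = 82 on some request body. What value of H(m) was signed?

49

sig^2 ≡ 82^2 = 6724 ≡ 3
sig^4 ≡ 3^2 = 9
sig^8 ≡ 9^2 = 81
11 = 8 + 2 + 1, so sig^11 ≡ 81·3·82 ≡ 49 (mod 143)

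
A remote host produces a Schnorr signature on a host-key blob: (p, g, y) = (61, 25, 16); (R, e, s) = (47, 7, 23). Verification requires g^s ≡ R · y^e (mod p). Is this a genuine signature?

g^s mod p:
25^2 = 625 ≡ 15
25^4 ≡ 15^2 = 225 ≡ 42
25^8 ≡ 42^2 = 1764 ≡ 56
25^16 ≡ 56^2 = 3136 ≡ 25
23 = 16 + 4 + 2 + 1, so 25^23 ≡ 25·42·15·25 ≡ 56 (mod 61)
R · y^e mod p:
16^2 = 256 ≡ 12
16^4 ≡ 12^2 = 144 ≡ 22
7 = 4 + 2 + 1, so 16^7 ≡ 22·12·16 ≡ 15 (mod 61)
47·15 = 705 ≡ 34 (mod 61)
56 ≠ 34; the check fails.

forged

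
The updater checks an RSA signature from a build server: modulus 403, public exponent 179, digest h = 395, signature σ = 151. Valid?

Squares mod 403: σ^1≡151, σ^2≡233, σ^4≡287, σ^8≡157, σ^16≡66, σ^32≡326, σ^64≡287, σ^128≡157
179 = 128 + 32 + 16 + 2 + 1, so σ^179 ≡ 157·326·66·233·151 ≡ 395 (mod 403)
395 = h, so the signature checks out.

yes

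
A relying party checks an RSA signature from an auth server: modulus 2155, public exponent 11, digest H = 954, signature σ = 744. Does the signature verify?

does not verify

σ^2 ≡ 744^2 = 553536 ≡ 1856
σ^4 ≡ 1856^2 = 3444736 ≡ 1046
σ^8 ≡ 1046^2 = 1094116 ≡ 1531
11 = 8 + 2 + 1, so σ^11 ≡ 1531·1856·744 ≡ 374 (mod 2155)
σ^11 mod 2155 = 374, but H = 954.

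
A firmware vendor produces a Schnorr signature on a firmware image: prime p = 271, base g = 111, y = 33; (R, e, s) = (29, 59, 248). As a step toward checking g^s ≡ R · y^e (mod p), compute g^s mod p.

111^2 = 12321 ≡ 126
111^4 ≡ 126^2 = 15876 ≡ 158
111^8 ≡ 158^2 = 24964 ≡ 32
111^16 ≡ 32^2 = 1024 ≡ 211
111^32 ≡ 211^2 = 44521 ≡ 77
111^64 ≡ 77^2 = 5929 ≡ 238
111^128 ≡ 238^2 = 56644 ≡ 5
248 = 128 + 64 + 32 + 16 + 8, so 111^248 ≡ 5·238·77·211·32 ≡ 77 (mod 271)

77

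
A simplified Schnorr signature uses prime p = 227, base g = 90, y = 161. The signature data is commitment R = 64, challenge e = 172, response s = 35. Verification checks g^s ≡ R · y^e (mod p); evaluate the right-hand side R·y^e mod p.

100

Squares mod 227: 161^1≡161, 161^2≡43, 161^4≡33, 161^8≡181, 161^16≡73, 161^32≡108, 161^64≡87, 161^128≡78
172 = 128 + 32 + 8 + 4, so 161^172 ≡ 78·108·181·33 ≡ 186 (mod 227)
R · y^e ≡ 64·186 = 11904 ≡ 100 (mod 227)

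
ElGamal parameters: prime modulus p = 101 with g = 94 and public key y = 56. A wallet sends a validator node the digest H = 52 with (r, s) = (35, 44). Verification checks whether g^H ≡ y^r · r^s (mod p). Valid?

Left side g^H mod p:
94^52 mod 101 = 52
Right side y^r · r^s mod p:
56^35 mod 101 = 95
35^44 mod 101 = 97
95·97 = 9215 ≡ 24 (mod 101)
52 ≠ 24, so verification fails.

no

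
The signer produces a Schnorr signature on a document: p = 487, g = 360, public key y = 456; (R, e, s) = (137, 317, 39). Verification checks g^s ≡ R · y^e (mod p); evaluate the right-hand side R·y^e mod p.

456^2 = 207936 ≡ 474
456^4 ≡ 474^2 = 224676 ≡ 169
456^8 ≡ 169^2 = 28561 ≡ 315
456^16 ≡ 315^2 = 99225 ≡ 364
456^32 ≡ 364^2 = 132496 ≡ 32
456^64 ≡ 32^2 = 1024 ≡ 50
456^128 ≡ 50^2 = 2500 ≡ 65
456^256 ≡ 65^2 = 4225 ≡ 329
317 = 256 + 32 + 16 + 8 + 4 + 1, so 456^317 ≡ 329·32·364·315·169·456 ≡ 210 (mod 487)
R · y^e ≡ 137·210 = 28770 ≡ 37 (mod 487)

37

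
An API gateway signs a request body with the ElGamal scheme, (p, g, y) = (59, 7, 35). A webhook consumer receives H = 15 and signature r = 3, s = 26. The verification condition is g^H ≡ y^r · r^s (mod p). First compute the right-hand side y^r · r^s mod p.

Squares mod 59: 35^1≡35, 35^2≡45
3 = 2 + 1, so 35^3 ≡ 45·35 ≡ 41 (mod 59)
Squares mod 59: 3^1≡3, 3^2≡9, 3^4≡22, 3^8≡12, 3^16≡26
26 = 16 + 8 + 2, so 3^26 ≡ 26·12·9 ≡ 35 (mod 59)
y^r · r^s ≡ 41·35 = 1435 ≡ 19 (mod 59)

19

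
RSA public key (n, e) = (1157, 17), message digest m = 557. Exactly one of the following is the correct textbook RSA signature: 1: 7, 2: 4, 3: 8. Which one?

1

Candidate 1: Squares mod 1157: 7^1≡7, 7^2≡49, 7^4≡87, 7^8≡627, 7^16≡906; 17 = 16 + 1, so 7^17 ≡ 906·7 ≡ 557 (mod 1157)
  → matches m = 557
Candidate 2: Squares mod 1157: 4^1≡4, 4^2≡16, 4^4≡256, 4^8≡744, 4^16≡490; 17 = 16 + 1, so 4^17 ≡ 490·4 ≡ 803 (mod 1157)
Candidate 3: Squares mod 1157: 8^1≡8, 8^2≡64, 8^4≡625, 8^8≡716, 8^16≡105; 17 = 16 + 1, so 8^17 ≡ 105·8 ≡ 840 (mod 1157)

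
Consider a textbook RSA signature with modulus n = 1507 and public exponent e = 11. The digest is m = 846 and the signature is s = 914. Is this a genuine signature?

forged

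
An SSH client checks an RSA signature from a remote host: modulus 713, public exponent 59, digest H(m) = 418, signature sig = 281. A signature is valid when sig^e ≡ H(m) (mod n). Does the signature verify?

Squares mod 713: sig^1≡281, sig^2≡531, sig^4≡326, sig^8≡39, sig^16≡95, sig^32≡469
59 = 32 + 16 + 8 + 2 + 1, so sig^59 ≡ 469·95·39·531·281 ≡ 295 (mod 713)
The recovered value 295 does not match the digest 418.

does not verify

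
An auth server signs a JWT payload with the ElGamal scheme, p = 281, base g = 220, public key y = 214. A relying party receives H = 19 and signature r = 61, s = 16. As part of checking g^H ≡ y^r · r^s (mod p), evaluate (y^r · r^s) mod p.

129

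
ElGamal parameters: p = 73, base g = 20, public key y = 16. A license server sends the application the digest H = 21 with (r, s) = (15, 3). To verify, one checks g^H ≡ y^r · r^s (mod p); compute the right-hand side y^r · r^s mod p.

16^2 = 256 ≡ 37
16^4 ≡ 37^2 = 1369 ≡ 55
16^8 ≡ 55^2 = 3025 ≡ 32
15 = 8 + 4 + 2 + 1, so 16^15 ≡ 32·55·37·16 ≡ 64 (mod 73)
15^2 = 225 ≡ 6
3 = 2 + 1, so 15^3 ≡ 6·15 ≡ 17 (mod 73)
y^r · r^s ≡ 64·17 = 1088 ≡ 66 (mod 73)

66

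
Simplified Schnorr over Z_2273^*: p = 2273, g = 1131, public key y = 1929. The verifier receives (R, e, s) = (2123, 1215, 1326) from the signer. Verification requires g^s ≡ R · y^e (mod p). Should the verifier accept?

reject

g^s mod p:
1131^2 = 1279161 ≡ 1735
1131^4 ≡ 1735^2 = 3010225 ≡ 773
1131^8 ≡ 773^2 = 597529 ≡ 2003
1131^16 ≡ 2003^2 = 4012009 ≡ 164
1131^32 ≡ 164^2 = 26896 ≡ 1893
1131^64 ≡ 1893^2 = 3583449 ≡ 1201
1131^128 ≡ 1201^2 = 1442401 ≡ 1319
1131^256 ≡ 1319^2 = 1739761 ≡ 916
1131^512 ≡ 916^2 = 839056 ≡ 319
1131^1024 ≡ 319^2 = 101761 ≡ 1749
1326 = 1024 + 256 + 32 + 8 + 4 + 2, so 1131^1326 ≡ 1749·916·1893·2003·773·1735 ≡ 2222 (mod 2273)
R · y^e mod p:
1929^2 = 3721041 ≡ 140
1929^4 ≡ 140^2 = 19600 ≡ 1416
1929^8 ≡ 1416^2 = 2005056 ≡ 270
1929^16 ≡ 270^2 = 72900 ≡ 164
1929^32 ≡ 164^2 = 26896 ≡ 1893
1929^64 ≡ 1893^2 = 3583449 ≡ 1201
1929^128 ≡ 1201^2 = 1442401 ≡ 1319
1929^256 ≡ 1319^2 = 1739761 ≡ 916
1929^512 ≡ 916^2 = 839056 ≡ 319
1929^1024 ≡ 319^2 = 101761 ≡ 1749
1215 = 1024 + 128 + 32 + 16 + 8 + 4 + 2 + 1, so 1929^1215 ≡ 1749·1319·1893·164·270·1416·140·1929 ≡ 599 (mod 2273)
2123·599 = 1271677 ≡ 1070 (mod 2273)
2222 ≠ 1070; the check fails.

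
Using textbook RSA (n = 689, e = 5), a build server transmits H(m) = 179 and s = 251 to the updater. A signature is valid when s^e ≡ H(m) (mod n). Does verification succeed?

passes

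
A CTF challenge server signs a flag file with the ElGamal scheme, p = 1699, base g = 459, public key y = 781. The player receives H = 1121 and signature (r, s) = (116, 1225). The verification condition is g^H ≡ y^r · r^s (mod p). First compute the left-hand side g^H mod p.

459^2 = 210681 ≡ 5
459^4 ≡ 5^2 = 25
459^8 ≡ 25^2 = 625
459^16 ≡ 625^2 = 390625 ≡ 1554
459^32 ≡ 1554^2 = 2414916 ≡ 637
459^64 ≡ 637^2 = 405769 ≡ 1407
459^128 ≡ 1407^2 = 1979649 ≡ 314
459^256 ≡ 314^2 = 98596 ≡ 54
459^512 ≡ 54^2 = 2916 ≡ 1217
459^1024 ≡ 1217^2 = 1481089 ≡ 1260
1121 = 1024 + 64 + 32 + 1, so 459^1121 ≡ 1260·1407·637·459 ≡ 1034 (mod 1699)

1034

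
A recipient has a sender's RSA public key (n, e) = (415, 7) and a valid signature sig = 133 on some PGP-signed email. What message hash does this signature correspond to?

sig^2 ≡ 133^2 = 17689 ≡ 259
sig^4 ≡ 259^2 = 67081 ≡ 266
7 = 4 + 2 + 1, so sig^7 ≡ 266·259·133 ≡ 117 (mod 415)

117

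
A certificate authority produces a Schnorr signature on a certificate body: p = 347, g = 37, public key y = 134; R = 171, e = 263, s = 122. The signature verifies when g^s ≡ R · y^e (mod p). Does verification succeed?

passes

g^s mod p:
37^2 = 1369 ≡ 328
37^4 ≡ 328^2 = 107584 ≡ 14
37^8 ≡ 14^2 = 196
37^16 ≡ 196^2 = 38416 ≡ 246
37^32 ≡ 246^2 = 60516 ≡ 138
37^64 ≡ 138^2 = 19044 ≡ 306
122 = 64 + 32 + 16 + 8 + 2, so 37^122 ≡ 306·138·246·196·328 ≡ 115 (mod 347)
R · y^e mod p:
134^2 = 17956 ≡ 259
134^4 ≡ 259^2 = 67081 ≡ 110
134^8 ≡ 110^2 = 12100 ≡ 302
134^16 ≡ 302^2 = 91204 ≡ 290
134^32 ≡ 290^2 = 84100 ≡ 126
134^64 ≡ 126^2 = 15876 ≡ 261
134^128 ≡ 261^2 = 68121 ≡ 109
134^256 ≡ 109^2 = 11881 ≡ 83
263 = 256 + 4 + 2 + 1, so 134^263 ≡ 83·110·259·134 ≡ 301 (mod 347)
171·301 = 51471 ≡ 115 (mod 347)
115 ≡ 115 (mod 347); signature holds.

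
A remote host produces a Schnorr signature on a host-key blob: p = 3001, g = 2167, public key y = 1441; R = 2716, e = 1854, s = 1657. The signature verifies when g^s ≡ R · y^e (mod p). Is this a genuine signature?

g^s mod p:
2167^2 = 4695889 ≡ 2325
2167^4 ≡ 2325^2 = 5405625 ≡ 824
2167^8 ≡ 824^2 = 678976 ≡ 750
2167^16 ≡ 750^2 = 562500 ≡ 1313
2167^32 ≡ 1313^2 = 1723969 ≡ 1395
2167^64 ≡ 1395^2 = 1946025 ≡ 1377
2167^128 ≡ 1377^2 = 1896129 ≡ 2498
2167^256 ≡ 2498^2 = 6240004 ≡ 925
2167^512 ≡ 925^2 = 855625 ≡ 340
2167^1024 ≡ 340^2 = 115600 ≡ 1562
1657 = 1024 + 512 + 64 + 32 + 16 + 8 + 1, so 2167^1657 ≡ 1562·340·1377·1395·1313·750·2167 ≡ 1539 (mod 3001)
R · y^e mod p:
1441^2 = 2076481 ≡ 2790
1441^4 ≡ 2790^2 = 7784100 ≡ 2507
1441^8 ≡ 2507^2 = 6285049 ≡ 955
1441^16 ≡ 955^2 = 912025 ≡ 2722
1441^32 ≡ 2722^2 = 7409284 ≡ 2816
1441^64 ≡ 2816^2 = 7929856 ≡ 1214
1441^128 ≡ 1214^2 = 1473796 ≡ 305
1441^256 ≡ 305^2 = 93025 ≡ 2995
1441^512 ≡ 2995^2 = 8970025 ≡ 36
1441^1024 ≡ 36^2 = 1296
1854 = 1024 + 512 + 256 + 32 + 16 + 8 + 4 + 2, so 1441^1854 ≡ 1296·36·2995·2816·2722·955·2507·2790 ≡ 1195 (mod 3001)
2716·1195 = 3245620 ≡ 1539 (mod 3001)
1539 ≡ 1539 (mod 3001); signature holds.

genuine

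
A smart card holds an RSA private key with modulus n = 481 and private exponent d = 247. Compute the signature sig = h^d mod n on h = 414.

366

Squares mod 481: h^1≡414, h^2≡160, h^4≡107, h^8≡386, h^16≡367, h^32≡9, h^64≡81, h^128≡308
247 = 128 + 64 + 32 + 16 + 4 + 2 + 1, so h^247 ≡ 308·81·9·367·107·160·414 ≡ 366 (mod 481)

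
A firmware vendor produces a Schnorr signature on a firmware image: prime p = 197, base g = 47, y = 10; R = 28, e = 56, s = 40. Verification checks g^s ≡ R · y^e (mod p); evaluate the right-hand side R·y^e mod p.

40

10^2 = 100
10^4 ≡ 100^2 = 10000 ≡ 150
10^8 ≡ 150^2 = 22500 ≡ 42
10^16 ≡ 42^2 = 1764 ≡ 188
10^32 ≡ 188^2 = 35344 ≡ 81
56 = 32 + 16 + 8, so 10^56 ≡ 81·188·42 ≡ 114 (mod 197)
R · y^e ≡ 28·114 = 3192 ≡ 40 (mod 197)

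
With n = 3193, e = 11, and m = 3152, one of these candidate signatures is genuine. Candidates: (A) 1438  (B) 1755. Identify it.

Candidate A: 1438^2 = 2067844 ≡ 1973; 1438^4 ≡ 1973^2 = 3892729 ≡ 462; 1438^8 ≡ 462^2 = 213444 ≡ 2706; 11 = 8 + 2 + 1, so 1438^11 ≡ 2706·1973·1438 ≡ 3152 (mod 3193)
  → matches m = 3152
Candidate B: 1755^2 = 3080025 ≡ 1973; 1755^4 ≡ 1973^2 = 3892729 ≡ 462; 1755^8 ≡ 462^2 = 213444 ≡ 2706; 11 = 8 + 2 + 1, so 1755^11 ≡ 2706·1973·1755 ≡ 41 (mod 3193)

A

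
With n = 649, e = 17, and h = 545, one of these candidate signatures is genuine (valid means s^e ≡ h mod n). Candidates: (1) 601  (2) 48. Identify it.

1

Candidate 1: 601^17 mod 649 = 545
  → matches h = 545
Candidate 2: 48^17 mod 649 = 104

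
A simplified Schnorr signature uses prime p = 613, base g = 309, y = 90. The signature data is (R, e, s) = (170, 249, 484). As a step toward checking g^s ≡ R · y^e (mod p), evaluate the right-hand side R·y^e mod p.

363

90^2 = 8100 ≡ 131
90^4 ≡ 131^2 = 17161 ≡ 610
90^8 ≡ 610^2 = 372100 ≡ 9
90^16 ≡ 9^2 = 81
90^32 ≡ 81^2 = 6561 ≡ 431
90^64 ≡ 431^2 = 185761 ≡ 22
90^128 ≡ 22^2 = 484
249 = 128 + 64 + 32 + 16 + 8 + 1, so 90^249 ≡ 484·22·431·81·9·90 ≡ 287 (mod 613)
R · y^e ≡ 170·287 = 48790 ≡ 363 (mod 613)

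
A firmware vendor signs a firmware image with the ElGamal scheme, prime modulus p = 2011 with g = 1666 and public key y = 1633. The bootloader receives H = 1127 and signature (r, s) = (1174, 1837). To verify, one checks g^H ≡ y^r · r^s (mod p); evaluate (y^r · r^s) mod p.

1697

Squares mod 2011: 1633^1≡1633, 1633^2≡103, 1633^4≡554, 1633^8≡1244, 1633^16≡1077, 1633^32≡1593, 1633^64≡1778, 1633^128≡2003, 1633^256≡64, 1633^512≡74, 1633^1024≡1454
1174 = 1024 + 128 + 16 + 4 + 2, so 1633^1174 ≡ 1454·2003·1077·554·103 ≡ 1400 (mod 2011)
Squares mod 2011: 1174^1≡1174, 1174^2≡741, 1174^4≡78, 1174^8≡51, 1174^16≡590, 1174^32≡197, 1174^64≡600, 1174^128≡31, 1174^256≡961, 1174^512≡472, 1174^1024≡1574
1837 = 1024 + 512 + 256 + 32 + 8 + 4 + 1, so 1174^1837 ≡ 1574·472·961·197·51·78·1174 ≡ 537 (mod 2011)
y^r · r^s ≡ 1400·537 = 751800 ≡ 1697 (mod 2011)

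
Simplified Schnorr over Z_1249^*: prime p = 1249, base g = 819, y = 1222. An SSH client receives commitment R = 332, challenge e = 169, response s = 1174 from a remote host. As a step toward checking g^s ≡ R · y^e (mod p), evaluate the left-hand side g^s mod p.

1187

Squares mod 1249: 819^1≡819, 819^2≡48, 819^4≡1055, 819^8≡166, 819^16≡78, 819^32≡1088, 819^64≡941, 819^128≡1189, 819^256≡1102, 819^512≡376, 819^1024≡239
1174 = 1024 + 128 + 16 + 4 + 2, so 819^1174 ≡ 239·1189·78·1055·48 ≡ 1187 (mod 1249)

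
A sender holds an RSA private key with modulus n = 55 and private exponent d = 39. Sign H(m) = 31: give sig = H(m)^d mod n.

(H(m))^2 ≡ 31^2 = 961 ≡ 26
(H(m))^4 ≡ 26^2 = 676 ≡ 16
(H(m))^8 ≡ 16^2 = 256 ≡ 36
(H(m))^16 ≡ 36^2 = 1296 ≡ 31
(H(m))^32 ≡ 31^2 = 961 ≡ 26
39 = 32 + 4 + 2 + 1, so (H(m))^39 ≡ 26·16·26·31 ≡ 16 (mod 55)

16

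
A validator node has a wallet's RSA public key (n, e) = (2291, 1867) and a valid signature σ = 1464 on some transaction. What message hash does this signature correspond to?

σ^1867 mod 2291 = 1315

1315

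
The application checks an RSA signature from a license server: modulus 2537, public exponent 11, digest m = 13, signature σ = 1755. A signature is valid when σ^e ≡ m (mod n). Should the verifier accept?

reject

σ^2 ≡ 1755^2 = 3080025 ≡ 107
σ^4 ≡ 107^2 = 11449 ≡ 1301
σ^8 ≡ 1301^2 = 1692601 ≡ 422
11 = 8 + 2 + 1, so σ^11 ≡ 422·107·1755 ≡ 2075 (mod 2537)
The recovered value 2075 does not match the digest 13.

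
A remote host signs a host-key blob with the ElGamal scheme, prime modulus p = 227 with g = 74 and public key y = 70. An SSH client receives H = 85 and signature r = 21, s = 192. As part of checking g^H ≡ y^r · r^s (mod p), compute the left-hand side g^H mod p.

132

Squares mod 227: 74^1≡74, 74^2≡28, 74^4≡103, 74^8≡167, 74^16≡195, 74^32≡116, 74^64≡63
85 = 64 + 16 + 4 + 1, so 74^85 ≡ 63·195·103·74 ≡ 132 (mod 227)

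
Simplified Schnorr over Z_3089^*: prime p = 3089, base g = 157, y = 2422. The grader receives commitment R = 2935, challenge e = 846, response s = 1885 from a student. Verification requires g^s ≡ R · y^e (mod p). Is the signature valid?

valid

g^s mod p:
157^2 = 24649 ≡ 3026
157^4 ≡ 3026^2 = 9156676 ≡ 880
157^8 ≡ 880^2 = 774400 ≡ 2150
157^16 ≡ 2150^2 = 4622500 ≡ 1356
157^32 ≡ 1356^2 = 1838736 ≡ 781
157^64 ≡ 781^2 = 609961 ≡ 1428
157^128 ≡ 1428^2 = 2039184 ≡ 444
157^256 ≡ 444^2 = 197136 ≡ 2529
157^512 ≡ 2529^2 = 6395841 ≡ 1611
157^1024 ≡ 1611^2 = 2595321 ≡ 561
1885 = 1024 + 512 + 256 + 64 + 16 + 8 + 4 + 1, so 157^1885 ≡ 561·1611·2529·1428·1356·2150·880·157 ≡ 2782 (mod 3089)
R · y^e mod p:
2422^2 = 5866084 ≡ 73
2422^4 ≡ 73^2 = 5329 ≡ 2240
2422^8 ≡ 2240^2 = 5017600 ≡ 1064
2422^16 ≡ 1064^2 = 1132096 ≡ 1522
2422^32 ≡ 1522^2 = 2316484 ≡ 2823
2422^64 ≡ 2823^2 = 7969329 ≡ 2798
2422^128 ≡ 2798^2 = 7828804 ≡ 1278
2422^256 ≡ 1278^2 = 1633284 ≡ 2292
2422^512 ≡ 2292^2 = 5253264 ≡ 1964
846 = 512 + 256 + 64 + 8 + 4 + 2, so 2422^846 ≡ 1964·2292·2798·1064·2240·73 ≡ 2750 (mod 3089)
2935·2750 = 8071250 ≡ 2782 (mod 3089)
2782 ≡ 2782 (mod 3089); signature holds.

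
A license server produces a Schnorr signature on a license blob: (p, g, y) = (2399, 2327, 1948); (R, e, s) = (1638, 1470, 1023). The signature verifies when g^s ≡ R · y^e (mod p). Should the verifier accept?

accept

g^s mod p:
2327^2 = 5414929 ≡ 386
2327^4 ≡ 386^2 = 148996 ≡ 258
2327^8 ≡ 258^2 = 66564 ≡ 1791
2327^16 ≡ 1791^2 = 3207681 ≡ 218
2327^32 ≡ 218^2 = 47524 ≡ 1943
2327^64 ≡ 1943^2 = 3775249 ≡ 1622
2327^128 ≡ 1622^2 = 2630884 ≡ 1580
2327^256 ≡ 1580^2 = 2496400 ≡ 1440
2327^512 ≡ 1440^2 = 2073600 ≡ 864
1023 = 512 + 256 + 128 + 64 + 32 + 16 + 8 + 4 + 2 + 1, so 2327^1023 ≡ 864·1440·1580·1622·1943·218·1791·258·386·2327 ≡ 1627 (mod 2399)
R · y^e mod p:
1948^2 = 3794704 ≡ 1885
1948^4 ≡ 1885^2 = 3553225 ≡ 306
1948^8 ≡ 306^2 = 93636 ≡ 75
1948^16 ≡ 75^2 = 5625 ≡ 827
1948^32 ≡ 827^2 = 683929 ≡ 214
1948^64 ≡ 214^2 = 45796 ≡ 215
1948^128 ≡ 215^2 = 46225 ≡ 644
1948^256 ≡ 644^2 = 414736 ≡ 2108
1948^512 ≡ 2108^2 = 4443664 ≡ 716
1948^1024 ≡ 716^2 = 512656 ≡ 1669
1470 = 1024 + 256 + 128 + 32 + 16 + 8 + 4 + 2, so 1948^1470 ≡ 1669·2108·644·214·827·75·306·1885 ≡ 890 (mod 2399)
1638·890 = 1457820 ≡ 1627 (mod 2399)
1627 ≡ 1627 (mod 2399); signature holds.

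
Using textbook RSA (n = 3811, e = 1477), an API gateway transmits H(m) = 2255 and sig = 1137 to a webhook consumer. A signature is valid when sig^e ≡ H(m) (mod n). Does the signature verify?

sig^2 ≡ 1137^2 = 1292769 ≡ 840
sig^4 ≡ 840^2 = 705600 ≡ 565
sig^8 ≡ 565^2 = 319225 ≡ 2912
sig^16 ≡ 2912^2 = 8479744 ≡ 269
sig^32 ≡ 269^2 = 72361 ≡ 3763
sig^64 ≡ 3763^2 = 14160169 ≡ 2304
sig^128 ≡ 2304^2 = 5308416 ≡ 3504
sig^256 ≡ 3504^2 = 12278016 ≡ 2785
sig^512 ≡ 2785^2 = 7756225 ≡ 840
sig^1024 ≡ 840^2 = 705600 ≡ 565
1477 = 1024 + 256 + 128 + 64 + 4 + 1, so sig^1477 ≡ 565·2785·3504·2304·565·1137 ≡ 2839 (mod 3811)
The recovered value 2839 does not match the digest 2255.

does not verify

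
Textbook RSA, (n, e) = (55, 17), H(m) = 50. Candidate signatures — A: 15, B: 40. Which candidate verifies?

B

Candidate A: Squares mod 55: 15^1≡15, 15^2≡5, 15^4≡25, 15^8≡20, 15^16≡15; 17 = 16 + 1, so 15^17 ≡ 15·15 ≡ 5 (mod 55)
Candidate B: Squares mod 55: 40^1≡40, 40^2≡5, 40^4≡25, 40^8≡20, 40^16≡15; 17 = 16 + 1, so 40^17 ≡ 15·40 ≡ 50 (mod 55)
  → matches H(m) = 50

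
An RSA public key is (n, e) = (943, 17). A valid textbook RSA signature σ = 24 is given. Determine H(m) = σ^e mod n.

691

σ^2 ≡ 24^2 = 576
σ^4 ≡ 576^2 = 331776 ≡ 783
σ^8 ≡ 783^2 = 613089 ≡ 139
σ^16 ≡ 139^2 = 19321 ≡ 461
17 = 16 + 1, so σ^17 ≡ 461·24 ≡ 691 (mod 943)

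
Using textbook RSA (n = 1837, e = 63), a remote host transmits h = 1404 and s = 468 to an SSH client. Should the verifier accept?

s^2 ≡ 468^2 = 219024 ≡ 421
s^4 ≡ 421^2 = 177241 ≡ 889
s^8 ≡ 889^2 = 790321 ≡ 411
s^16 ≡ 411^2 = 168921 ≡ 1754
s^32 ≡ 1754^2 = 3076516 ≡ 1378
63 = 32 + 16 + 8 + 4 + 2 + 1, so s^63 ≡ 1378·1754·411·889·421·468 ≡ 1404 (mod 1837)
1404 = h, so the signature checks out.

accept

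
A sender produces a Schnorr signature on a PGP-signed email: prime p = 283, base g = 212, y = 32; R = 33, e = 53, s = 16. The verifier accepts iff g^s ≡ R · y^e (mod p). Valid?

yes

g^s mod p:
212^2 = 44944 ≡ 230
212^4 ≡ 230^2 = 52900 ≡ 262
212^8 ≡ 262^2 = 68644 ≡ 158
212^16 ≡ 158^2 = 24964 ≡ 60
R · y^e mod p:
32^2 = 1024 ≡ 175
32^4 ≡ 175^2 = 30625 ≡ 61
32^8 ≡ 61^2 = 3721 ≡ 42
32^16 ≡ 42^2 = 1764 ≡ 66
32^32 ≡ 66^2 = 4356 ≡ 111
53 = 32 + 16 + 4 + 1, so 32^53 ≡ 111·66·61·32 ≡ 79 (mod 283)
33·79 = 2607 ≡ 60 (mod 283)
60 ≡ 60 (mod 283); signature holds.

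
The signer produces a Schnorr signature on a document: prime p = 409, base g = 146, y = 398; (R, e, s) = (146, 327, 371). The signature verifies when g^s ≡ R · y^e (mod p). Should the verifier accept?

g^s mod p:
Squares mod 409: 146^1≡146, 146^2≡48, 146^4≡259, 146^8≡5, 146^16≡25, 146^32≡216, 146^64≡30, 146^128≡82, 146^256≡180
371 = 256 + 64 + 32 + 16 + 2 + 1, so 146^371 ≡ 180·30·216·25·48·146 ≡ 161 (mod 409)
R · y^e mod p:
Squares mod 409: 398^1≡398, 398^2≡121, 398^4≡326, 398^8≡345, 398^16≡6, 398^32≡36, 398^64≡69, 398^128≡262, 398^256≡341
327 = 256 + 64 + 4 + 2 + 1, so 398^327 ≡ 341·69·326·121·398 ≡ 290 (mod 409)
146·290 = 42340 ≡ 213 (mod 409)
161 ≠ 213; the check fails.

reject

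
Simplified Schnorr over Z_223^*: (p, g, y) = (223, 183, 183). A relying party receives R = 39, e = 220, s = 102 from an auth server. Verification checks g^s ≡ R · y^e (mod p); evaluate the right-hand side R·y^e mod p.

Squares mod 223: 183^1≡183, 183^2≡39, 183^4≡183, 183^8≡39, 183^16≡183, 183^32≡39, 183^64≡183, 183^128≡39
220 = 128 + 64 + 16 + 8 + 4, so 183^220 ≡ 39·183·183·39·183 ≡ 183 (mod 223)
R · y^e ≡ 39·183 = 7137 ≡ 1 (mod 223)

1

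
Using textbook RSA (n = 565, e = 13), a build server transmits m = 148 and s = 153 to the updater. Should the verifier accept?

s^2 ≡ 153^2 = 23409 ≡ 244
s^4 ≡ 244^2 = 59536 ≡ 211
s^8 ≡ 211^2 = 44521 ≡ 451
13 = 8 + 4 + 1, so s^13 ≡ 451·211·153 ≡ 148 (mod 565)
148 = m, so the signature checks out.

accept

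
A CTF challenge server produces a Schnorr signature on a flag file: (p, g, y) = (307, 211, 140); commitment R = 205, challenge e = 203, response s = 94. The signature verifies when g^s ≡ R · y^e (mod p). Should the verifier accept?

g^s mod p:
211^2 = 44521 ≡ 6
211^4 ≡ 6^2 = 36
211^8 ≡ 36^2 = 1296 ≡ 68
211^16 ≡ 68^2 = 4624 ≡ 19
211^32 ≡ 19^2 = 361 ≡ 54
211^64 ≡ 54^2 = 2916 ≡ 153
94 = 64 + 16 + 8 + 4 + 2, so 211^94 ≡ 153·19·68·36·6 ≡ 149 (mod 307)
R · y^e mod p:
140^2 = 19600 ≡ 259
140^4 ≡ 259^2 = 67081 ≡ 155
140^8 ≡ 155^2 = 24025 ≡ 79
140^16 ≡ 79^2 = 6241 ≡ 101
140^32 ≡ 101^2 = 10201 ≡ 70
140^64 ≡ 70^2 = 4900 ≡ 295
140^128 ≡ 295^2 = 87025 ≡ 144
203 = 128 + 64 + 8 + 2 + 1, so 140^203 ≡ 144·295·79·259·140 ≡ 125 (mod 307)
205·125 = 25625 ≡ 144 (mod 307)
149 ≠ 144; the check fails.

reject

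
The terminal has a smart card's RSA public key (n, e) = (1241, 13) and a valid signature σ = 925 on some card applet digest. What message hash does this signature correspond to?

414

σ^2 ≡ 925^2 = 855625 ≡ 576
σ^4 ≡ 576^2 = 331776 ≡ 429
σ^8 ≡ 429^2 = 184041 ≡ 373
13 = 8 + 4 + 1, so σ^13 ≡ 373·429·925 ≡ 414 (mod 1241)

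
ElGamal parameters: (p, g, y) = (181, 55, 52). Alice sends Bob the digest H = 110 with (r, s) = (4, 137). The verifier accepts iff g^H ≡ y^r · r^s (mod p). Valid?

Left side g^H mod p:
55^2 = 3025 ≡ 129
55^4 ≡ 129^2 = 16641 ≡ 170
55^8 ≡ 170^2 = 28900 ≡ 121
55^16 ≡ 121^2 = 14641 ≡ 161
55^32 ≡ 161^2 = 25921 ≡ 38
55^64 ≡ 38^2 = 1444 ≡ 177
110 = 64 + 32 + 8 + 4 + 2, so 55^110 ≡ 177·38·121·170·129 ≡ 39 (mod 181)
Right side y^r · r^s mod p:
52^2 = 2704 ≡ 170
52^4 ≡ 170^2 = 28900 ≡ 121
4^2 = 16
4^4 ≡ 16^2 = 256 ≡ 75
4^8 ≡ 75^2 = 5625 ≡ 14
4^16 ≡ 14^2 = 196 ≡ 15
4^32 ≡ 15^2 = 225 ≡ 44
4^64 ≡ 44^2 = 1936 ≡ 126
4^128 ≡ 126^2 = 15876 ≡ 129
137 = 128 + 8 + 1, so 4^137 ≡ 129·14·4 ≡ 165 (mod 181)
121·165 = 19965 ≡ 55 (mod 181)
39 ≠ 55, so verification fails.

no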